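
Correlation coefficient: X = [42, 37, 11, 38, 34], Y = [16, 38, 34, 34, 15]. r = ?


Mean X = 32.4000, Mean Y = 27.4000
SD X = 11.001818, SD Y = 9.830565
Cov = -36.960000
r = -36.960000/(11.001818*9.830565) = -0.3417

r = -0.3417


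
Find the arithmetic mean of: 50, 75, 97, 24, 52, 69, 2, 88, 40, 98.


Sum = 50 + 75 + 97 + 24 + 52 + 69 + 2 + 88 + 40 + 98 = 595
n = 10
Mean = 595/10 = 59.5000

Mean = 59.5000


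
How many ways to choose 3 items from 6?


C(6,3) = 6!/(3! × 3!)
= 720/(6 × 6)
= 20

C(6,3) = 20


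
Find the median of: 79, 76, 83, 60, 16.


Sorted: 16, 60, 76, 79, 83
n = 5 (odd)
Middle value = 76

Median = 76


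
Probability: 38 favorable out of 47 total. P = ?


P = 38/47 = 0.8085

P = 0.8085


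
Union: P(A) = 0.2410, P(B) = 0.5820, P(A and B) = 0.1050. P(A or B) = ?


P(A∪B) = 0.2410 + 0.5820 - 0.1050
= 0.8230 - 0.1050
= 0.7180

P(A∪B) = 0.7180


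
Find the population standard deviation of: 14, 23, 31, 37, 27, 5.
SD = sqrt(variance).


Mean = 22.8333
Variance = 113.4722
SD = sqrt(113.4722) = 10.6523

SD = 10.6523


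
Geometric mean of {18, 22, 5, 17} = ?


Product = 18 × 22 × 5 × 17 = 33660
GM = 33660^(1/4) = 13.5450

GM = 13.5450


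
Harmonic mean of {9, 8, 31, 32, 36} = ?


Sum of reciprocals = 1/9 + 1/8 + 1/31 + 1/32 + 1/36 = 0.327397
HM = 5/0.327397 = 15.2720

HM = 15.2720


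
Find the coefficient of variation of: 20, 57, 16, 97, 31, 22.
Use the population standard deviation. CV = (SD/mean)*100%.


Mean = 40.5000
SD = 28.6284
CV = (28.6284/40.5000)*100 = 70.6873%

CV = 70.6873%


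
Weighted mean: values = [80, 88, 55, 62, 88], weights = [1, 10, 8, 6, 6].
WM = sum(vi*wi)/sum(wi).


Numerator = 80*1 + 88*10 + 55*8 + 62*6 + 88*6 = 2300
Denominator = 1 + 10 + 8 + 6 + 6 = 31
WM = 2300/31 = 74.1935

WM = 74.1935


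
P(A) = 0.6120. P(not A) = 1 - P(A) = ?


P(not A) = 1 - 0.6120 = 0.3880

P(not A) = 0.3880


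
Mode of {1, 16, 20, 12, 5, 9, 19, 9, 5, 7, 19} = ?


Frequencies: 1:1, 5:2, 7:1, 9:2, 12:1, 16:1, 19:2, 20:1
Max frequency = 2
Mode = 5, 9, 19

Mode = 5, 9, 19


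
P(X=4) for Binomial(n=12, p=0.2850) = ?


C(12,4) = 495
p^4 = 0.006598
(1-p)^8 = 0.068304
P = 495 * 0.006598 * 0.068304 = 0.2231

P(X=4) = 0.2231


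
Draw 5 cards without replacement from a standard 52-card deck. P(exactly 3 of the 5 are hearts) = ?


Hypergeometric: P(X=3) = C(13,3)·C(39,2) / C(52,5)
= 286 × 741 / 2598960
= 211926/2598960 = 0.0815

P = 0.0815


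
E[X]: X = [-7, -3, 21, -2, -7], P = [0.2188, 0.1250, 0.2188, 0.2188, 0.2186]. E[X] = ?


E[X] = -7*0.2188 - 3*0.1250 + 21*0.2188 - 2*0.2188 - 7*0.2186
= -1.5316 - 0.3750 + 4.5948 - 0.4376 - 1.5302
= 0.7204

E[X] = 0.7204


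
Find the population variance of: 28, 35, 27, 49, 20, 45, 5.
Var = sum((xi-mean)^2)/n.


Mean = 29.8571
Squared deviations: 3.4490, 26.4490, 8.1633, 366.4490, 97.1633, 229.3061, 617.8776
Sum = 1348.8571
Variance = 1348.8571/7 = 192.6939

Variance = 192.6939


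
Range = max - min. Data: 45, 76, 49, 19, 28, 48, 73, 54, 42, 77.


Max = 77, Min = 19
Range = 77 - 19 = 58

Range = 58


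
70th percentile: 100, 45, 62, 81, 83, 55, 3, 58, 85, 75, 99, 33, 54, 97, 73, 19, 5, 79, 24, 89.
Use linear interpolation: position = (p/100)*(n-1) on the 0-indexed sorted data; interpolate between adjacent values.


Sorted: 3, 5, 19, 24, 33, 45, 54, 55, 58, 62, 73, 75, 79, 81, 83, 85, 89, 97, 99, 100
n = 20
Index = 70/100 * 19 = 13.3000
Lower = data[13] = 81, Upper = data[14] = 83
P70 = 81 + 0.3000*(2) = 81.6000

P70 = 81.6000


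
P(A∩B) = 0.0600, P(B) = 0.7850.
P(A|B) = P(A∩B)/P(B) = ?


P(A|B) = 0.0600/0.7850 = 0.0764

P(A|B) = 0.0764


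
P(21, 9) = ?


P(21,9) = 21!/12!
= 51090942171709440000/479001600
= 106661318400

P(21,9) = 106661318400


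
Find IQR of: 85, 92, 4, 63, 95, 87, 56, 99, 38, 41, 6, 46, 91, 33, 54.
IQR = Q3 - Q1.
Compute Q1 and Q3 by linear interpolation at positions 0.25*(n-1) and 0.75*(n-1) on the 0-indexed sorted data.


Sorted: 4, 6, 33, 38, 41, 46, 54, 56, 63, 85, 87, 91, 92, 95, 99
Q1 (25th %ile) = 39.5000
Q3 (75th %ile) = 89.0000
IQR = 89.0000 - 39.5000 = 49.5000

IQR = 49.5000


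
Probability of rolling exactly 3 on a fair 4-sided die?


Favorable outcomes (roll = 3): 1
Total outcomes = 4
P = 1/4 = 0.2500

P = 0.2500


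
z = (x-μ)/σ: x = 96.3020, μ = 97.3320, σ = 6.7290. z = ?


z = (96.3020 - 97.3320)/6.7290
= -1.0300/6.7290
= -0.1531

z = -0.1531


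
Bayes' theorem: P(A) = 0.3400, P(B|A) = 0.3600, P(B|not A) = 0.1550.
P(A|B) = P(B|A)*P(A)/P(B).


P(B) = P(B|A)*P(A) + P(B|A')*P(A')
= 0.3600*0.3400 + 0.1550*0.6600
= 0.122400 + 0.102300 = 0.224700
P(A|B) = 0.122400/0.224700 = 0.5447

P(A|B) = 0.5447


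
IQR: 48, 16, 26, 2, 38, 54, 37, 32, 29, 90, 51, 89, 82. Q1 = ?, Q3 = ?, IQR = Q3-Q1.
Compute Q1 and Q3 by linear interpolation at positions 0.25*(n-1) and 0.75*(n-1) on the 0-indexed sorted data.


Sorted: 2, 16, 26, 29, 32, 37, 38, 48, 51, 54, 82, 89, 90
Q1 (25th %ile) = 29.0000
Q3 (75th %ile) = 54.0000
IQR = 54.0000 - 29.0000 = 25.0000

IQR = 25.0000


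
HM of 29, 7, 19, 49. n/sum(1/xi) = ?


Sum of reciprocals = 1/29 + 1/7 + 1/19 + 1/49 = 0.250380
HM = 4/0.250380 = 15.9757

HM = 15.9757


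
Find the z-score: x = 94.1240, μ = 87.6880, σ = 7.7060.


z = (94.1240 - 87.6880)/7.7060
= 6.4360/7.7060
= 0.8352

z = 0.8352


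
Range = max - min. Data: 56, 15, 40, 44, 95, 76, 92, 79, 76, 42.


Max = 95, Min = 15
Range = 95 - 15 = 80

Range = 80


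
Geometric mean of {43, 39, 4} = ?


Product = 43 × 39 × 4 = 6708
GM = 6708^(1/3) = 18.8595

GM = 18.8595


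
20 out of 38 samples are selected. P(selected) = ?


P = 20/38 = 0.5263

P = 0.5263


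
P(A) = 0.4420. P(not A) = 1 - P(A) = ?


P(not A) = 1 - 0.4420 = 0.5580

P(not A) = 0.5580


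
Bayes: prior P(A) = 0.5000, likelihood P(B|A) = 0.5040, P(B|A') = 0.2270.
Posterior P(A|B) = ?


P(B) = P(B|A)*P(A) + P(B|A')*P(A')
= 0.5040*0.5000 + 0.2270*0.5000
= 0.252000 + 0.113500 = 0.365500
P(A|B) = 0.252000/0.365500 = 0.6895

P(A|B) = 0.6895


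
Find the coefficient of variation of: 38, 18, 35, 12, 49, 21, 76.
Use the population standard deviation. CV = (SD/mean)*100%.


Mean = 35.5714
SD = 20.3460
CV = (20.3460/35.5714)*100 = 57.1976%

CV = 57.1976%


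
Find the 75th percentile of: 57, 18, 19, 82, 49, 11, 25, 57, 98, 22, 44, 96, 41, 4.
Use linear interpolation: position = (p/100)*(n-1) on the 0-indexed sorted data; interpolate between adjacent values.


Sorted: 4, 11, 18, 19, 22, 25, 41, 44, 49, 57, 57, 82, 96, 98
n = 14
Index = 75/100 * 13 = 9.7500
Lower = data[9] = 57, Upper = data[10] = 57
P75 = 57 + 0.7500*(0) = 57.0000

P75 = 57.0000


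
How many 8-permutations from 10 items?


P(10,8) = 10!/2!
= 3628800/2
= 1814400

P(10,8) = 1814400


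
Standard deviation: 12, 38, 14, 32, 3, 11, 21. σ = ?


Mean = 18.7143
Variance = 132.4898
SD = sqrt(132.4898) = 11.5104

SD = 11.5104


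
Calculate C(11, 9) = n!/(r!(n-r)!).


C(11,9) = 11!/(9! × 2!)
= 39916800/(362880 × 2)
= 55

C(11,9) = 55


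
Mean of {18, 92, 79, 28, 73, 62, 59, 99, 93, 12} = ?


Sum = 18 + 92 + 79 + 28 + 73 + 62 + 59 + 99 + 93 + 12 = 615
n = 10
Mean = 615/10 = 61.5000

Mean = 61.5000


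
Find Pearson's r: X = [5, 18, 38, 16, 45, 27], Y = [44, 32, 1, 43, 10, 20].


Mean X = 24.8333, Mean Y = 25.0000
SD X = 13.557491, SD Y = 16.124515
Cov = -202.166667
r = -202.166667/(13.557491*16.124515) = -0.9248

r = -0.9248


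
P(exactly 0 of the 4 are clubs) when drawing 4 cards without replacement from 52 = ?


Hypergeometric: P(X=0) = C(13,0)·C(39,4) / C(52,4)
= 1 × 82251 / 270725
= 82251/270725 = 0.3038

P = 0.3038


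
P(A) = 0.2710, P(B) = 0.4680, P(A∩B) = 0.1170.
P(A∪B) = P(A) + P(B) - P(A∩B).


P(A∪B) = 0.2710 + 0.4680 - 0.1170
= 0.7390 - 0.1170
= 0.6220

P(A∪B) = 0.6220


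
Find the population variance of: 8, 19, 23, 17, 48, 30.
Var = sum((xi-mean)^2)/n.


Mean = 24.1667
Squared deviations: 261.3611, 26.6944, 1.3611, 51.3611, 568.0278, 34.0278
Sum = 942.8333
Variance = 942.8333/6 = 157.1389

Variance = 157.1389


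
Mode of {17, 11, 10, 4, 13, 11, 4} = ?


Frequencies: 4:2, 10:1, 11:2, 13:1, 17:1
Max frequency = 2
Mode = 4, 11

Mode = 4, 11


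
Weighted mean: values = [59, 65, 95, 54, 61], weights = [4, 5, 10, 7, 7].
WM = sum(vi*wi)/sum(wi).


Numerator = 59*4 + 65*5 + 95*10 + 54*7 + 61*7 = 2316
Denominator = 4 + 5 + 10 + 7 + 7 = 33
WM = 2316/33 = 70.1818

WM = 70.1818


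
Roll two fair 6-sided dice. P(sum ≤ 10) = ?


Total outcomes = 6×6 = 36
Favorable (sum ≤ 10): 33
P = 33/36 = 0.9167

P = 0.9167


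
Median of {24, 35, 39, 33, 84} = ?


Sorted: 24, 33, 35, 39, 84
n = 5 (odd)
Middle value = 35

Median = 35


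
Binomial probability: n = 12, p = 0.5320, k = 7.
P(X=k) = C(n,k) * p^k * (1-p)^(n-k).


C(12,7) = 792
p^7 = 0.012061
(1-p)^5 = 0.022451
P = 792 * 0.012061 * 0.022451 = 0.2145

P(X=7) = 0.2145


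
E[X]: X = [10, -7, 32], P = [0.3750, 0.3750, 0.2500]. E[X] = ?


E[X] = 10*0.3750 - 7*0.3750 + 32*0.2500
= 3.7500 - 2.6250 + 8.0000
= 9.1250

E[X] = 9.1250


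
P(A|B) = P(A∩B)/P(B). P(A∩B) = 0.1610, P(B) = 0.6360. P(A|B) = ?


P(A|B) = 0.1610/0.6360 = 0.2531

P(A|B) = 0.2531


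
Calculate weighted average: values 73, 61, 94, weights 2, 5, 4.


Numerator = 73*2 + 61*5 + 94*4 = 827
Denominator = 2 + 5 + 4 = 11
WM = 827/11 = 75.1818

WM = 75.1818


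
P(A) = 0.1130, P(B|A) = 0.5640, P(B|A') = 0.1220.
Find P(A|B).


P(B) = P(B|A)*P(A) + P(B|A')*P(A')
= 0.5640*0.1130 + 0.1220*0.8870
= 0.063732 + 0.108214 = 0.171946
P(A|B) = 0.063732/0.171946 = 0.3707

P(A|B) = 0.3707


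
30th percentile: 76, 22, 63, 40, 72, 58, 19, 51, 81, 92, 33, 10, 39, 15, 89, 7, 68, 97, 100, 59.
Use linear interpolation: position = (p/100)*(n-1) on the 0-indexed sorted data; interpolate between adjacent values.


Sorted: 7, 10, 15, 19, 22, 33, 39, 40, 51, 58, 59, 63, 68, 72, 76, 81, 89, 92, 97, 100
n = 20
Index = 30/100 * 19 = 5.7000
Lower = data[5] = 33, Upper = data[6] = 39
P30 = 33 + 0.7000*(6) = 37.2000

P30 = 37.2000


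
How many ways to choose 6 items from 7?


C(7,6) = 7!/(6! × 1!)
= 5040/(720 × 1)
= 7

C(7,6) = 7


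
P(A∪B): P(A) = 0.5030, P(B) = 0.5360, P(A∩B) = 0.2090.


P(A∪B) = 0.5030 + 0.5360 - 0.2090
= 1.0390 - 0.2090
= 0.8300

P(A∪B) = 0.8300


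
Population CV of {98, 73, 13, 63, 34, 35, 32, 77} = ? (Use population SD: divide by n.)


Mean = 53.1250
SD = 26.9881
CV = (26.9881/53.1250)*100 = 50.8012%

CV = 50.8012%


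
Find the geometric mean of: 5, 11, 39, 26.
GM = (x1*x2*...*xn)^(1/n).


Product = 5 × 11 × 39 × 26 = 55770
GM = 55770^(1/4) = 15.3674

GM = 15.3674


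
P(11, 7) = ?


P(11,7) = 11!/4!
= 39916800/24
= 1663200

P(11,7) = 1663200


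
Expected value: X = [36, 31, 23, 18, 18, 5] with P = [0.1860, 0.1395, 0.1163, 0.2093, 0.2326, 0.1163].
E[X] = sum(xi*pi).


E[X] = 36*0.1860 + 31*0.1395 + 23*0.1163 + 18*0.2093 + 18*0.2326 + 5*0.1163
= 6.6960 + 4.3245 + 2.6749 + 3.7674 + 4.1868 + 0.5815
= 22.2311

E[X] = 22.2311


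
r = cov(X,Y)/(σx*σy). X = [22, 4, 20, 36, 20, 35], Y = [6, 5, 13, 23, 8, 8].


Mean X = 22.8333, Mean Y = 10.5000
SD X = 10.745800, SD Y = 6.130525
Cov = 40.250000
r = 40.250000/(10.745800*6.130525) = 0.6110

r = 0.6110


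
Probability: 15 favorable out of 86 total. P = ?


P = 15/86 = 0.1744

P = 0.1744


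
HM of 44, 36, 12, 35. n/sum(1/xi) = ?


Sum of reciprocals = 1/44 + 1/36 + 1/12 + 1/35 = 0.162410
HM = 4/0.162410 = 24.6291

HM = 24.6291


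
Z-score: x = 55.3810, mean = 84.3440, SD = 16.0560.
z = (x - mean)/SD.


z = (55.3810 - 84.3440)/16.0560
= -28.9630/16.0560
= -1.8039

z = -1.8039


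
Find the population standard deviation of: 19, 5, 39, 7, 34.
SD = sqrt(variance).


Mean = 20.8000
Variance = 189.7600
SD = sqrt(189.7600) = 13.7753

SD = 13.7753


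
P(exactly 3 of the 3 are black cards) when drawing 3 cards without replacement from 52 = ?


Hypergeometric: P(X=3) = C(26,3)·C(26,0) / C(52,3)
= 2600 × 1 / 22100
= 2600/22100 = 0.1176

P = 0.1176


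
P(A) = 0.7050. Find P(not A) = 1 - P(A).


P(not A) = 1 - 0.7050 = 0.2950

P(not A) = 0.2950


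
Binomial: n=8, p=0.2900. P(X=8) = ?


C(8,8) = 1
p^8 = 5.002464e-05
(1-p)^0 = 1.000000
P = 1 * 5.002464e-05 * 1.000000 = 5.0025e-05

P(X=8) = 5.0025e-05


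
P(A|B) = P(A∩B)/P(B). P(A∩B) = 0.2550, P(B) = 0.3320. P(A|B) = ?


P(A|B) = 0.2550/0.3320 = 0.7681

P(A|B) = 0.7681


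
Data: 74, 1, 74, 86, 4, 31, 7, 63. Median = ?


Sorted: 1, 4, 7, 31, 63, 74, 74, 86
n = 8 (even)
Middle values: 31 and 63
Median = (31+63)/2 = 47.0000

Median = 47.0000


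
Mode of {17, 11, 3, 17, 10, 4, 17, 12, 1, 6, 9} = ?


Frequencies: 1:1, 3:1, 4:1, 6:1, 9:1, 10:1, 11:1, 12:1, 17:3
Max frequency = 3
Mode = 17

Mode = 17


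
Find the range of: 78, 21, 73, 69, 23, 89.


Max = 89, Min = 21
Range = 89 - 21 = 68

Range = 68


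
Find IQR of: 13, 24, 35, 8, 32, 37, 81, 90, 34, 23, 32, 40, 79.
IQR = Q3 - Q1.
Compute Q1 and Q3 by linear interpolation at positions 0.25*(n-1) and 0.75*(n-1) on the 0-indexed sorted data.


Sorted: 8, 13, 23, 24, 32, 32, 34, 35, 37, 40, 79, 81, 90
Q1 (25th %ile) = 24.0000
Q3 (75th %ile) = 40.0000
IQR = 40.0000 - 24.0000 = 16.0000

IQR = 16.0000


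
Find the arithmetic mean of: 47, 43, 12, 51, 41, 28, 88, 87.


Sum = 47 + 43 + 12 + 51 + 41 + 28 + 88 + 87 = 397
n = 8
Mean = 397/8 = 49.6250

Mean = 49.6250


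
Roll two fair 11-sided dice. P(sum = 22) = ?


Total outcomes = 11×11 = 121
Favorable (sum = 22): 1
P = 1/121 = 0.0083

P = 0.0083


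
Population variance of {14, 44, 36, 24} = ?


Mean = 29.5000
Squared deviations: 240.2500, 210.2500, 42.2500, 30.2500
Sum = 523.0000
Variance = 523.0000/4 = 130.7500

Variance = 130.7500


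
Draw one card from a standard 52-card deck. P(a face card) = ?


12 face cards in 52 cards
P = 12/52 = 0.2308

P = 0.2308


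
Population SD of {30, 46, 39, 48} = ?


Mean = 40.7500
Variance = 49.6875
SD = sqrt(49.6875) = 7.0489

SD = 7.0489


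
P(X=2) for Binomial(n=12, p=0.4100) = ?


C(12,2) = 66
p^2 = 0.168100
(1-p)^10 = 0.005111
P = 66 * 0.168100 * 0.005111 = 0.0567

P(X=2) = 0.0567


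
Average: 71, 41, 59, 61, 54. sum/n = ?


Sum = 71 + 41 + 59 + 61 + 54 = 286
n = 5
Mean = 286/5 = 57.2000

Mean = 57.2000


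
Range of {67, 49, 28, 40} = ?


Max = 67, Min = 28
Range = 67 - 28 = 39

Range = 39


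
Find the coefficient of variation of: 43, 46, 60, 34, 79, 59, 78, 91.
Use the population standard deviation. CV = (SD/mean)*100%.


Mean = 61.2500
SD = 18.6932
CV = (18.6932/61.2500)*100 = 30.5196%

CV = 30.5196%


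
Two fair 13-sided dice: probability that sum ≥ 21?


Total outcomes = 13×13 = 169
Favorable (sum ≥ 21): 21
P = 21/169 = 0.1243

P = 0.1243


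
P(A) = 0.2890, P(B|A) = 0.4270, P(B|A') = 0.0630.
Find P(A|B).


P(B) = P(B|A)*P(A) + P(B|A')*P(A')
= 0.4270*0.2890 + 0.0630*0.7110
= 0.123403 + 0.044793 = 0.168196
P(A|B) = 0.123403/0.168196 = 0.7337

P(A|B) = 0.7337


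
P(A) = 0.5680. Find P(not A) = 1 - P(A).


P(not A) = 1 - 0.5680 = 0.4320

P(not A) = 0.4320


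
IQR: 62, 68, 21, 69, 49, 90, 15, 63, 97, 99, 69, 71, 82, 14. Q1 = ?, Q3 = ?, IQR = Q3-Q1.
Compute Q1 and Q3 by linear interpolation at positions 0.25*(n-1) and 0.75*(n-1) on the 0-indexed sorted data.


Sorted: 14, 15, 21, 49, 62, 63, 68, 69, 69, 71, 82, 90, 97, 99
Q1 (25th %ile) = 52.2500
Q3 (75th %ile) = 79.2500
IQR = 79.2500 - 52.2500 = 27.0000

IQR = 27.0000


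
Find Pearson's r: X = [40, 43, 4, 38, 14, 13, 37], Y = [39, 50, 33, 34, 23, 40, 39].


Mean X = 27.0000, Mean Y = 36.8571
SD X = 14.832397, SD Y = 7.623808
Cov = 64.714286
r = 64.714286/(14.832397*7.623808) = 0.5723

r = 0.5723


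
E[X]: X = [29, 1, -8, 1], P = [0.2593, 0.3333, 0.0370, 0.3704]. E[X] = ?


E[X] = 29*0.2593 + 1*0.3333 - 8*0.0370 + 1*0.3704
= 7.5197 + 0.3333 - 0.2960 + 0.3704
= 7.9274

E[X] = 7.9274


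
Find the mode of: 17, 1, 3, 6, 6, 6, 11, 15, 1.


Frequencies: 1:2, 3:1, 6:3, 11:1, 15:1, 17:1
Max frequency = 3
Mode = 6

Mode = 6


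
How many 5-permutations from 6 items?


P(6,5) = 6!/1!
= 720/1
= 720

P(6,5) = 720


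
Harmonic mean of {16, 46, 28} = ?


Sum of reciprocals = 1/16 + 1/46 + 1/28 = 0.119953
HM = 3/0.119953 = 25.0097

HM = 25.0097


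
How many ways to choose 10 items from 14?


C(14,10) = 14!/(10! × 4!)
= 87178291200/(3628800 × 24)
= 1001

C(14,10) = 1001


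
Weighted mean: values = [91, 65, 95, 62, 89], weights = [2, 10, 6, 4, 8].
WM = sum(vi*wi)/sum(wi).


Numerator = 91*2 + 65*10 + 95*6 + 62*4 + 89*8 = 2362
Denominator = 2 + 10 + 6 + 4 + 8 = 30
WM = 2362/30 = 78.7333

WM = 78.7333


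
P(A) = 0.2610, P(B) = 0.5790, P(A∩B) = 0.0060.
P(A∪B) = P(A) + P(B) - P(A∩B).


P(A∪B) = 0.2610 + 0.5790 - 0.0060
= 0.8400 - 0.0060
= 0.8340

P(A∪B) = 0.8340


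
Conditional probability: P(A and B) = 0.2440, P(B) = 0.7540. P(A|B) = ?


P(A|B) = 0.2440/0.7540 = 0.3236

P(A|B) = 0.3236


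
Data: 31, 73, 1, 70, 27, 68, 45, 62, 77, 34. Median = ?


Sorted: 1, 27, 31, 34, 45, 62, 68, 70, 73, 77
n = 10 (even)
Middle values: 45 and 62
Median = (45+62)/2 = 53.5000

Median = 53.5000


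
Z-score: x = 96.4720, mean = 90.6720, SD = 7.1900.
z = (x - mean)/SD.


z = (96.4720 - 90.6720)/7.1900
= 5.8000/7.1900
= 0.8067

z = 0.8067


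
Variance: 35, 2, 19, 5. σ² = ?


Mean = 15.2500
Squared deviations: 390.0625, 175.5625, 14.0625, 105.0625
Sum = 684.7500
Variance = 684.7500/4 = 171.1875

Variance = 171.1875


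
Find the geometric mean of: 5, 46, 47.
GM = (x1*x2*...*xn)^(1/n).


Product = 5 × 46 × 47 = 10810
GM = 10810^(1/3) = 22.1110

GM = 22.1110


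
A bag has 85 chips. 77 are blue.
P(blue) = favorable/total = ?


P = 77/85 = 0.9059

P = 0.9059


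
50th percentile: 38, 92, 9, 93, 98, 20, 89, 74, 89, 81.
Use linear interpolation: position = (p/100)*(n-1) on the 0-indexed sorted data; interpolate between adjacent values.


Sorted: 9, 20, 38, 74, 81, 89, 89, 92, 93, 98
n = 10
Index = 50/100 * 9 = 4.5000
Lower = data[4] = 81, Upper = data[5] = 89
P50 = 81 + 0.5000*(8) = 85.0000

P50 = 85.0000


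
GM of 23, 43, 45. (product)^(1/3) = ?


Product = 23 × 43 × 45 = 44505
GM = 44505^(1/3) = 35.4380

GM = 35.4380


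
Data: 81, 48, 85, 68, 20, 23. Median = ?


Sorted: 20, 23, 48, 68, 81, 85
n = 6 (even)
Middle values: 48 and 68
Median = (48+68)/2 = 58.0000

Median = 58.0000


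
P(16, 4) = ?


P(16,4) = 16!/12!
= 20922789888000/479001600
= 43680

P(16,4) = 43680


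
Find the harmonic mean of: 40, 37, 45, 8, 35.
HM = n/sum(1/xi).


Sum of reciprocals = 1/40 + 1/37 + 1/45 + 1/8 + 1/35 = 0.227821
HM = 5/0.227821 = 21.9471

HM = 21.9471


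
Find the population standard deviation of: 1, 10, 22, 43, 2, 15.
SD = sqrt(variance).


Mean = 15.5000
Variance = 203.5833
SD = sqrt(203.5833) = 14.2683

SD = 14.2683


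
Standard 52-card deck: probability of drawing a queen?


4 queens in 52 cards
P = 4/52 = 0.0769

P = 0.0769


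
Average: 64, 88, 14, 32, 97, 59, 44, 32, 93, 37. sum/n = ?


Sum = 64 + 88 + 14 + 32 + 97 + 59 + 44 + 32 + 93 + 37 = 560
n = 10
Mean = 560/10 = 56.0000

Mean = 56.0000


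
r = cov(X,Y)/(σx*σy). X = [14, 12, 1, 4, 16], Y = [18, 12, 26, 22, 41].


Mean X = 9.4000, Mean Y = 23.8000
SD X = 5.851496, SD Y = 9.765244
Cov = 9.480000
r = 9.480000/(5.851496*9.765244) = 0.1659

r = 0.1659


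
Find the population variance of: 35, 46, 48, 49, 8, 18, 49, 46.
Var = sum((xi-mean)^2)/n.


Mean = 37.3750
Squared deviations: 5.6406, 74.3906, 112.8906, 135.1406, 862.8906, 375.3906, 135.1406, 74.3906
Sum = 1775.8750
Variance = 1775.8750/8 = 221.9844

Variance = 221.9844


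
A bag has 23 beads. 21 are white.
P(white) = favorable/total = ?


P = 21/23 = 0.9130

P = 0.9130


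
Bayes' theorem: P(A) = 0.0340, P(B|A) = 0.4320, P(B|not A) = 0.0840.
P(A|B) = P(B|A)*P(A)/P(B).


P(B) = P(B|A)*P(A) + P(B|A')*P(A')
= 0.4320*0.0340 + 0.0840*0.9660
= 0.014688 + 0.081144 = 0.095832
P(A|B) = 0.014688/0.095832 = 0.1533

P(A|B) = 0.1533


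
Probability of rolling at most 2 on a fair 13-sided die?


Favorable outcomes (roll ≤ 2): 2
Total outcomes = 13
P = 2/13 = 0.1538

P = 0.1538


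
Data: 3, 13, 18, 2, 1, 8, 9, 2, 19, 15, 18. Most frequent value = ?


Frequencies: 1:1, 2:2, 3:1, 8:1, 9:1, 13:1, 15:1, 18:2, 19:1
Max frequency = 2
Mode = 2, 18

Mode = 2, 18


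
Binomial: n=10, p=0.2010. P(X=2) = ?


C(10,2) = 45
p^2 = 0.040401
(1-p)^8 = 0.166102
P = 45 * 0.040401 * 0.166102 = 0.3020

P(X=2) = 0.3020


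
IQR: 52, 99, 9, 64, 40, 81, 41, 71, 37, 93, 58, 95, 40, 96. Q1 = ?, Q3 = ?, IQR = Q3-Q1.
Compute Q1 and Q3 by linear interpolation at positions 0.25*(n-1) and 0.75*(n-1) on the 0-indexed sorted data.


Sorted: 9, 37, 40, 40, 41, 52, 58, 64, 71, 81, 93, 95, 96, 99
Q1 (25th %ile) = 40.2500
Q3 (75th %ile) = 90.0000
IQR = 90.0000 - 40.2500 = 49.7500

IQR = 49.7500


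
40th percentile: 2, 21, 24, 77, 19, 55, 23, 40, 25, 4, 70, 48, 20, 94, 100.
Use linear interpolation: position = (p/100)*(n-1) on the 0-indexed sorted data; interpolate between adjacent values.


Sorted: 2, 4, 19, 20, 21, 23, 24, 25, 40, 48, 55, 70, 77, 94, 100
n = 15
Index = 40/100 * 14 = 5.6000
Lower = data[5] = 23, Upper = data[6] = 24
P40 = 23 + 0.6000*(1) = 23.6000

P40 = 23.6000


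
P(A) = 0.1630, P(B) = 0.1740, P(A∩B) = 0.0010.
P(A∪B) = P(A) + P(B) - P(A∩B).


P(A∪B) = 0.1630 + 0.1740 - 0.0010
= 0.3370 - 0.0010
= 0.3360

P(A∪B) = 0.3360


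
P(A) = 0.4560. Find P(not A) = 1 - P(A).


P(not A) = 1 - 0.4560 = 0.5440

P(not A) = 0.5440


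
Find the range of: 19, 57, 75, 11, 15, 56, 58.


Max = 75, Min = 11
Range = 75 - 11 = 64

Range = 64


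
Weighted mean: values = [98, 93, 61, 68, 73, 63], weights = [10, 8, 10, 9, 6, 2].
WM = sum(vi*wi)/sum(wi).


Numerator = 98*10 + 93*8 + 61*10 + 68*9 + 73*6 + 63*2 = 3510
Denominator = 10 + 8 + 10 + 9 + 6 + 2 = 45
WM = 3510/45 = 78.0000

WM = 78.0000


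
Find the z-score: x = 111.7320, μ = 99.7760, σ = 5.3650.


z = (111.7320 - 99.7760)/5.3650
= 11.9560/5.3650
= 2.2285

z = 2.2285


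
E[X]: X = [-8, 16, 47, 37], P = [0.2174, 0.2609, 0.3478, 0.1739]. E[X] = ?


E[X] = -8*0.2174 + 16*0.2609 + 47*0.3478 + 37*0.1739
= -1.7392 + 4.1744 + 16.3466 + 6.4343
= 25.2161

E[X] = 25.2161


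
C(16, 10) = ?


C(16,10) = 16!/(10! × 6!)
= 20922789888000/(3628800 × 720)
= 8008

C(16,10) = 8008


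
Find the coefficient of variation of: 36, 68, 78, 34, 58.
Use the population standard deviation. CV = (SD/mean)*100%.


Mean = 54.8000
SD = 17.3712
CV = (17.3712/54.8000)*100 = 31.6993%

CV = 31.6993%


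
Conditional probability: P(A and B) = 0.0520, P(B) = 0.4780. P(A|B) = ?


P(A|B) = 0.0520/0.4780 = 0.1088

P(A|B) = 0.1088


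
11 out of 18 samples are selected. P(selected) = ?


P = 11/18 = 0.6111

P = 0.6111


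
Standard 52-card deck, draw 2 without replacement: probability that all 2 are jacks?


P(all jacks) = (4/52) × (3/51)
= 0.0045

P = 0.0045


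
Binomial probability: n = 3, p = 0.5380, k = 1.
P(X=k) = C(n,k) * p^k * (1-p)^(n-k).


C(3,1) = 3
p^1 = 0.538000
(1-p)^2 = 0.213444
P = 3 * 0.538000 * 0.213444 = 0.3445

P(X=1) = 0.3445


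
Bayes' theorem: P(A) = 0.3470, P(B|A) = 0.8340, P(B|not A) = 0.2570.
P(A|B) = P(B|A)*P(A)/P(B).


P(B) = P(B|A)*P(A) + P(B|A')*P(A')
= 0.8340*0.3470 + 0.2570*0.6530
= 0.289398 + 0.167821 = 0.457219
P(A|B) = 0.289398/0.457219 = 0.6330

P(A|B) = 0.6330


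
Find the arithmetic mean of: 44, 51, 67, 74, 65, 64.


Sum = 44 + 51 + 67 + 74 + 65 + 64 = 365
n = 6
Mean = 365/6 = 60.8333

Mean = 60.8333


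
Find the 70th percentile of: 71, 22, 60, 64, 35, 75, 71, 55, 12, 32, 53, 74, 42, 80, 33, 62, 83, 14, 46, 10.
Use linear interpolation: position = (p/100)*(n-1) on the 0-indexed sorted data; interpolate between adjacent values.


Sorted: 10, 12, 14, 22, 32, 33, 35, 42, 46, 53, 55, 60, 62, 64, 71, 71, 74, 75, 80, 83
n = 20
Index = 70/100 * 19 = 13.3000
Lower = data[13] = 64, Upper = data[14] = 71
P70 = 64 + 0.3000*(7) = 66.1000

P70 = 66.1000


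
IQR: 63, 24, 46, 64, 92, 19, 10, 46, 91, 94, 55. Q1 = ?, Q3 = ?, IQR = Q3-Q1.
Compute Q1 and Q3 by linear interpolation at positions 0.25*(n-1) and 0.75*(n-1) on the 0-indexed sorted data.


Sorted: 10, 19, 24, 46, 46, 55, 63, 64, 91, 92, 94
Q1 (25th %ile) = 35.0000
Q3 (75th %ile) = 77.5000
IQR = 77.5000 - 35.0000 = 42.5000

IQR = 42.5000


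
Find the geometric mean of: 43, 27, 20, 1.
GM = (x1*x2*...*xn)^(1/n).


Product = 43 × 27 × 20 × 1 = 23220
GM = 23220^(1/4) = 12.3443

GM = 12.3443


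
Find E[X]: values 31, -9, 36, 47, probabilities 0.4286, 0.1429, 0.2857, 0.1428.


E[X] = 31*0.4286 - 9*0.1429 + 36*0.2857 + 47*0.1428
= 13.2866 - 1.2861 + 10.2852 + 6.7116
= 28.9973

E[X] = 28.9973


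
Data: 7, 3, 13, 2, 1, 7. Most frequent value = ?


Frequencies: 1:1, 2:1, 3:1, 7:2, 13:1
Max frequency = 2
Mode = 7

Mode = 7


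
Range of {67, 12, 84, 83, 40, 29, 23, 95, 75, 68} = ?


Max = 95, Min = 12
Range = 95 - 12 = 83

Range = 83


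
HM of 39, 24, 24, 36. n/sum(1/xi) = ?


Sum of reciprocals = 1/39 + 1/24 + 1/24 + 1/36 = 0.136752
HM = 4/0.136752 = 29.2500

HM = 29.2500


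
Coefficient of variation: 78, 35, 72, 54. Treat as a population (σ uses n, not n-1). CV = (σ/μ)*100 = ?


Mean = 59.7500
SD = 16.7984
CV = (16.7984/59.7500)*100 = 28.1145%

CV = 28.1145%


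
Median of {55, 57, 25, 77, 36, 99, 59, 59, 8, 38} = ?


Sorted: 8, 25, 36, 38, 55, 57, 59, 59, 77, 99
n = 10 (even)
Middle values: 55 and 57
Median = (55+57)/2 = 56.0000

Median = 56.0000


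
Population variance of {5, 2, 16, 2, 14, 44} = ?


Mean = 13.8333
Squared deviations: 78.0278, 140.0278, 4.6944, 140.0278, 0.0278, 910.0278
Sum = 1272.8333
Variance = 1272.8333/6 = 212.1389

Variance = 212.1389


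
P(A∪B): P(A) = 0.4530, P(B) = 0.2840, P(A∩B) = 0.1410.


P(A∪B) = 0.4530 + 0.2840 - 0.1410
= 0.7370 - 0.1410
= 0.5960

P(A∪B) = 0.5960


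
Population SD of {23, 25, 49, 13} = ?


Mean = 27.5000
Variance = 174.7500
SD = sqrt(174.7500) = 13.2193

SD = 13.2193


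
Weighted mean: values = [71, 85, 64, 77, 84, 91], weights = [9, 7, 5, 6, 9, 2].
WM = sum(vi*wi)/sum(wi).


Numerator = 71*9 + 85*7 + 64*5 + 77*6 + 84*9 + 91*2 = 2954
Denominator = 9 + 7 + 5 + 6 + 9 + 2 = 38
WM = 2954/38 = 77.7368

WM = 77.7368


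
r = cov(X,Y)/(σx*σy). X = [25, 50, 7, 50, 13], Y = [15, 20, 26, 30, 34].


Mean X = 29.0000, Mean Y = 25.0000
SD X = 18.099724, SD Y = 6.811755
Cov = -25.200000
r = -25.200000/(18.099724*6.811755) = -0.2044

r = -0.2044


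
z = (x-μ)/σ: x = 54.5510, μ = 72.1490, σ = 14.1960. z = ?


z = (54.5510 - 72.1490)/14.1960
= -17.5980/14.1960
= -1.2396

z = -1.2396


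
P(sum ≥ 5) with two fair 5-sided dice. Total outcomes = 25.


Total outcomes = 5×5 = 25
Favorable (sum ≥ 5): 19
P = 19/25 = 0.7600

P = 0.7600


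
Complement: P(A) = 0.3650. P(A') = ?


P(not A) = 1 - 0.3650 = 0.6350

P(not A) = 0.6350


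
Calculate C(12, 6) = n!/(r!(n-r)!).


C(12,6) = 12!/(6! × 6!)
= 479001600/(720 × 720)
= 924

C(12,6) = 924


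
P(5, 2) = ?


P(5,2) = 5!/3!
= 120/6
= 20

P(5,2) = 20


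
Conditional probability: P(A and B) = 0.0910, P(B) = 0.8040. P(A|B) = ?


P(A|B) = 0.0910/0.8040 = 0.1132

P(A|B) = 0.1132


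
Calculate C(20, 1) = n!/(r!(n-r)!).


C(20,1) = 20!/(1! × 19!)
= 2432902008176640000/(1 × 121645100408832000)
= 20

C(20,1) = 20


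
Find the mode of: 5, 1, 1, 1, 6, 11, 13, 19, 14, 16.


Frequencies: 1:3, 5:1, 6:1, 11:1, 13:1, 14:1, 16:1, 19:1
Max frequency = 3
Mode = 1

Mode = 1


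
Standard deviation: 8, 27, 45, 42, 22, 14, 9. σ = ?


Mean = 23.8571
Variance = 194.1224
SD = sqrt(194.1224) = 13.9328

SD = 13.9328


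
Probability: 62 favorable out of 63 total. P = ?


P = 62/63 = 0.9841

P = 0.9841


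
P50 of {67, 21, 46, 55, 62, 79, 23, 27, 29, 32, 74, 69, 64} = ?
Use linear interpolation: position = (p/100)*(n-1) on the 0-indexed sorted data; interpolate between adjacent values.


Sorted: 21, 23, 27, 29, 32, 46, 55, 62, 64, 67, 69, 74, 79
n = 13
Index = 50/100 * 12 = 6.0000
Lower = data[6] = 55, Upper = data[7] = 62
P50 = 55 + 0*(7) = 55.0000

P50 = 55.0000


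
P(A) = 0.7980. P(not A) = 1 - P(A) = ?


P(not A) = 1 - 0.7980 = 0.2020

P(not A) = 0.2020


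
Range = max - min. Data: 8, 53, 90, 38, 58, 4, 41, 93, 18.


Max = 93, Min = 4
Range = 93 - 4 = 89

Range = 89


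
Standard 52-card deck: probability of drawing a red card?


26 red cards in 52 cards
P = 26/52 = 0.5000

P = 0.5000


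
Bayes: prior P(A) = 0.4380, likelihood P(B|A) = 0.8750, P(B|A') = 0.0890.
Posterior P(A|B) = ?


P(B) = P(B|A)*P(A) + P(B|A')*P(A')
= 0.8750*0.4380 + 0.0890*0.5620
= 0.383250 + 0.050018 = 0.433268
P(A|B) = 0.383250/0.433268 = 0.8846

P(A|B) = 0.8846


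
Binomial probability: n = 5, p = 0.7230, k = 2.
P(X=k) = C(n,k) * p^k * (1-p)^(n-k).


C(5,2) = 10
p^2 = 0.522729
(1-p)^3 = 0.021254
P = 10 * 0.522729 * 0.021254 = 0.1111

P(X=2) = 0.1111


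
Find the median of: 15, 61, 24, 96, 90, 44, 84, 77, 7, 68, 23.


Sorted: 7, 15, 23, 24, 44, 61, 68, 77, 84, 90, 96
n = 11 (odd)
Middle value = 61

Median = 61


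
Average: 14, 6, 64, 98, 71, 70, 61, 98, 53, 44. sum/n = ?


Sum = 14 + 6 + 64 + 98 + 71 + 70 + 61 + 98 + 53 + 44 = 579
n = 10
Mean = 579/10 = 57.9000

Mean = 57.9000


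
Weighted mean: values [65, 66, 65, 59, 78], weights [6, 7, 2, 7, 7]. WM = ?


Numerator = 65*6 + 66*7 + 65*2 + 59*7 + 78*7 = 1941
Denominator = 6 + 7 + 2 + 7 + 7 = 29
WM = 1941/29 = 66.9310

WM = 66.9310


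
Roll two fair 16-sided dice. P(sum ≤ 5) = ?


Total outcomes = 16×16 = 256
Favorable (sum ≤ 5): 10
P = 10/256 = 0.0391

P = 0.0391


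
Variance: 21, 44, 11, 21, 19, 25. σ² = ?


Mean = 23.5000
Squared deviations: 6.2500, 420.2500, 156.2500, 6.2500, 20.2500, 2.2500
Sum = 611.5000
Variance = 611.5000/6 = 101.9167

Variance = 101.9167


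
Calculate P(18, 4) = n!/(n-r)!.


P(18,4) = 18!/14!
= 6402373705728000/87178291200
= 73440

P(18,4) = 73440


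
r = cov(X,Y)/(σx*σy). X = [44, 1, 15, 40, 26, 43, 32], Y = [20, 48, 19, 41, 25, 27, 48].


Mean X = 28.7143, Mean Y = 32.5714
SD X = 14.829645, SD Y = 11.818353
Cov = -49.551020
r = -49.551020/(14.829645*11.818353) = -0.2827

r = -0.2827


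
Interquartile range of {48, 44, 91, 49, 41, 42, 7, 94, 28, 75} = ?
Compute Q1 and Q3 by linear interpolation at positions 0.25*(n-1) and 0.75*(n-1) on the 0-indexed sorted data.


Sorted: 7, 28, 41, 42, 44, 48, 49, 75, 91, 94
Q1 (25th %ile) = 41.2500
Q3 (75th %ile) = 68.5000
IQR = 68.5000 - 41.2500 = 27.2500

IQR = 27.2500


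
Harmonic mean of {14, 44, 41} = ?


Sum of reciprocals = 1/14 + 1/44 + 1/41 = 0.118546
HM = 3/0.118546 = 25.3066

HM = 25.3066


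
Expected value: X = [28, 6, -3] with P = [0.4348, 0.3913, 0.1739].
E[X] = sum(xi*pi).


E[X] = 28*0.4348 + 6*0.3913 - 3*0.1739
= 12.1744 + 2.3478 - 0.5217
= 14.0005

E[X] = 14.0005


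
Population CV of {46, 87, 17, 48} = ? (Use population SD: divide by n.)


Mean = 49.5000
SD = 24.8847
CV = (24.8847/49.5000)*100 = 50.2722%

CV = 50.2722%


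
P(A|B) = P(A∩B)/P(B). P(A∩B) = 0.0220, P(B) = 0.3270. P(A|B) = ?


P(A|B) = 0.0220/0.3270 = 0.0673

P(A|B) = 0.0673


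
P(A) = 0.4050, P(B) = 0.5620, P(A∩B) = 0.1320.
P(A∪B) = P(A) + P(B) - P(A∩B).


P(A∪B) = 0.4050 + 0.5620 - 0.1320
= 0.9670 - 0.1320
= 0.8350

P(A∪B) = 0.8350


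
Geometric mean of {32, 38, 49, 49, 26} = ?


Product = 32 × 38 × 49 × 49 × 26 = 75910016
GM = 75910016^(1/5) = 37.6756

GM = 37.6756


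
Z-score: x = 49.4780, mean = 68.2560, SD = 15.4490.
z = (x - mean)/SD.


z = (49.4780 - 68.2560)/15.4490
= -18.7780/15.4490
= -1.2155

z = -1.2155


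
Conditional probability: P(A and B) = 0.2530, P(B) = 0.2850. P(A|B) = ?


P(A|B) = 0.2530/0.2850 = 0.8877

P(A|B) = 0.8877


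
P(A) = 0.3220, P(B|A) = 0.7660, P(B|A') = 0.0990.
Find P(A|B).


P(B) = P(B|A)*P(A) + P(B|A')*P(A')
= 0.7660*0.3220 + 0.0990*0.6780
= 0.246652 + 0.067122 = 0.313774
P(A|B) = 0.246652/0.313774 = 0.7861

P(A|B) = 0.7861


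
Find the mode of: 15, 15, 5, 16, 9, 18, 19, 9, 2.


Frequencies: 2:1, 5:1, 9:2, 15:2, 16:1, 18:1, 19:1
Max frequency = 2
Mode = 9, 15

Mode = 9, 15


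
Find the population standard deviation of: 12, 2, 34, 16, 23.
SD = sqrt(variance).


Mean = 17.4000
Variance = 115.0400
SD = sqrt(115.0400) = 10.7257

SD = 10.7257


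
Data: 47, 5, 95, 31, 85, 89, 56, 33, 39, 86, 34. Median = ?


Sorted: 5, 31, 33, 34, 39, 47, 56, 85, 86, 89, 95
n = 11 (odd)
Middle value = 47

Median = 47


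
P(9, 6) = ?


P(9,6) = 9!/3!
= 362880/6
= 60480

P(9,6) = 60480


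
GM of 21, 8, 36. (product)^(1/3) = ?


Product = 21 × 8 × 36 = 6048
GM = 6048^(1/3) = 18.2195

GM = 18.2195


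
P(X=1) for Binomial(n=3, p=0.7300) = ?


C(3,1) = 3
p^1 = 0.730000
(1-p)^2 = 0.072900
P = 3 * 0.730000 * 0.072900 = 0.1597

P(X=1) = 0.1597


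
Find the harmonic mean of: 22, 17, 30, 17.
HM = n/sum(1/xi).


Sum of reciprocals = 1/22 + 1/17 + 1/30 + 1/17 = 0.196435
HM = 4/0.196435 = 20.3630

HM = 20.3630


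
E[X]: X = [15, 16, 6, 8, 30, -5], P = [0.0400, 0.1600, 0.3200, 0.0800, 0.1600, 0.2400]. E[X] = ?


E[X] = 15*0.0400 + 16*0.1600 + 6*0.3200 + 8*0.0800 + 30*0.1600 - 5*0.2400
= 0.6000 + 2.5600 + 1.9200 + 0.6400 + 4.8000 - 1.2000
= 9.3200

E[X] = 9.3200


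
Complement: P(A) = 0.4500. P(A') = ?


P(not A) = 1 - 0.4500 = 0.5500

P(not A) = 0.5500


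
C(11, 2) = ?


C(11,2) = 11!/(2! × 9!)
= 39916800/(2 × 362880)
= 55

C(11,2) = 55


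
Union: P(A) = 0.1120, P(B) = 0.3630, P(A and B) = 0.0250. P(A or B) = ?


P(A∪B) = 0.1120 + 0.3630 - 0.0250
= 0.4750 - 0.0250
= 0.4500

P(A∪B) = 0.4500


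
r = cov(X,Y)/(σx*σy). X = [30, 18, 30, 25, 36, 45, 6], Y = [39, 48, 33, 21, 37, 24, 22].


Mean X = 27.1429, Mean Y = 32.0000
SD X = 11.642638, SD Y = 9.380832
Cov = 1.857143
r = 1.857143/(11.642638*9.380832) = 0.0170

r = 0.0170


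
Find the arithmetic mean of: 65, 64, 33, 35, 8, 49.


Sum = 65 + 64 + 33 + 35 + 8 + 49 = 254
n = 6
Mean = 254/6 = 42.3333

Mean = 42.3333


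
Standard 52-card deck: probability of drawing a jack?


4 jacks in 52 cards
P = 4/52 = 0.0769

P = 0.0769


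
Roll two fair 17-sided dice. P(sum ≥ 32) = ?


Total outcomes = 17×17 = 289
Favorable (sum ≥ 32): 6
P = 6/289 = 0.0208

P = 0.0208


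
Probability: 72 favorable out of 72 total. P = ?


P = 72/72 = 1.0000

P = 1.0000


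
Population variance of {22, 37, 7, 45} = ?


Mean = 27.7500
Squared deviations: 33.0625, 85.5625, 430.5625, 297.5625
Sum = 846.7500
Variance = 846.7500/4 = 211.6875

Variance = 211.6875


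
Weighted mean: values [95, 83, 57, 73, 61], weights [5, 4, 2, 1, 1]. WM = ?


Numerator = 95*5 + 83*4 + 57*2 + 73*1 + 61*1 = 1055
Denominator = 5 + 4 + 2 + 1 + 1 = 13
WM = 1055/13 = 81.1538

WM = 81.1538


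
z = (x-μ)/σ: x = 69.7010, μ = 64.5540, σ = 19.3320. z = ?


z = (69.7010 - 64.5540)/19.3320
= 5.1470/19.3320
= 0.2662

z = 0.2662


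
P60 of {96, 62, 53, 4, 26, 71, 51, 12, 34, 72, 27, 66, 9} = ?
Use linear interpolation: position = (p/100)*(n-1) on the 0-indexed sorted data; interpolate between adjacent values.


Sorted: 4, 9, 12, 26, 27, 34, 51, 53, 62, 66, 71, 72, 96
n = 13
Index = 60/100 * 12 = 7.2000
Lower = data[7] = 53, Upper = data[8] = 62
P60 = 53 + 0.2000*(9) = 54.8000

P60 = 54.8000


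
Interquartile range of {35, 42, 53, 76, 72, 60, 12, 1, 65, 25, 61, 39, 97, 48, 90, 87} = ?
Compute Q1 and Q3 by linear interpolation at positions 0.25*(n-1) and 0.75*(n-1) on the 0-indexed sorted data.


Sorted: 1, 12, 25, 35, 39, 42, 48, 53, 60, 61, 65, 72, 76, 87, 90, 97
Q1 (25th %ile) = 38.0000
Q3 (75th %ile) = 73.0000
IQR = 73.0000 - 38.0000 = 35.0000

IQR = 35.0000


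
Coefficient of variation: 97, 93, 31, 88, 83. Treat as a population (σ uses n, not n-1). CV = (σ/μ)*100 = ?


Mean = 78.4000
SD = 24.1628
CV = (24.1628/78.4000)*100 = 30.8199%

CV = 30.8199%


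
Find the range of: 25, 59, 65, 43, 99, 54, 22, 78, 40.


Max = 99, Min = 22
Range = 99 - 22 = 77

Range = 77


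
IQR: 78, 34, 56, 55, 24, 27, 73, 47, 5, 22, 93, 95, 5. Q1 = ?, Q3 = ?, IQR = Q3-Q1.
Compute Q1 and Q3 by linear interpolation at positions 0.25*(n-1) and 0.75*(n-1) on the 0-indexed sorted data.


Sorted: 5, 5, 22, 24, 27, 34, 47, 55, 56, 73, 78, 93, 95
Q1 (25th %ile) = 24.0000
Q3 (75th %ile) = 73.0000
IQR = 73.0000 - 24.0000 = 49.0000

IQR = 49.0000


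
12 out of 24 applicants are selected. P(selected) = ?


P = 12/24 = 0.5000

P = 0.5000


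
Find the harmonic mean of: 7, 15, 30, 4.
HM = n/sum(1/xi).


Sum of reciprocals = 1/7 + 1/15 + 1/30 + 1/4 = 0.492857
HM = 4/0.492857 = 8.1159

HM = 8.1159


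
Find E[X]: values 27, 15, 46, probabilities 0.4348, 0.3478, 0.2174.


E[X] = 27*0.4348 + 15*0.3478 + 46*0.2174
= 11.7396 + 5.2170 + 10.0004
= 26.9570

E[X] = 26.9570


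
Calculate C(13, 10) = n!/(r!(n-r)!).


C(13,10) = 13!/(10! × 3!)
= 6227020800/(3628800 × 6)
= 286

C(13,10) = 286


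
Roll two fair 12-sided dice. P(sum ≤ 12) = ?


Total outcomes = 12×12 = 144
Favorable (sum ≤ 12): 66
P = 66/144 = 0.4583

P = 0.4583


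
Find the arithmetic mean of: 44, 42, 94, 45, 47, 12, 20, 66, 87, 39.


Sum = 44 + 42 + 94 + 45 + 47 + 12 + 20 + 66 + 87 + 39 = 496
n = 10
Mean = 496/10 = 49.6000

Mean = 49.6000


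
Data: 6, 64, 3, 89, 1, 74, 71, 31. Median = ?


Sorted: 1, 3, 6, 31, 64, 71, 74, 89
n = 8 (even)
Middle values: 31 and 64
Median = (31+64)/2 = 47.5000

Median = 47.5000


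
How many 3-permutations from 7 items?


P(7,3) = 7!/4!
= 5040/24
= 210

P(7,3) = 210


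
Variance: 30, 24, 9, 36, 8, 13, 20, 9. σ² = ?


Mean = 18.6250
Squared deviations: 129.3906, 28.8906, 92.6406, 301.8906, 112.8906, 31.6406, 1.8906, 92.6406
Sum = 791.8750
Variance = 791.8750/8 = 98.9844

Variance = 98.9844


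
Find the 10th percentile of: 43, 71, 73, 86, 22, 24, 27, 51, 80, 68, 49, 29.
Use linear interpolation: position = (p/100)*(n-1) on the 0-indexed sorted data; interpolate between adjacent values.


Sorted: 22, 24, 27, 29, 43, 49, 51, 68, 71, 73, 80, 86
n = 12
Index = 10/100 * 11 = 1.1000
Lower = data[1] = 24, Upper = data[2] = 27
P10 = 24 + 0.1000*(3) = 24.3000

P10 = 24.3000


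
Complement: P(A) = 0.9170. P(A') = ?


P(not A) = 1 - 0.9170 = 0.0830

P(not A) = 0.0830


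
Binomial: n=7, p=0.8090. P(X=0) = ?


C(7,0) = 1
p^0 = 1.000000
(1-p)^7 = 9.273284e-06
P = 1 * 1.000000 * 9.273284e-06 = 9.2733e-06

P(X=0) = 9.2733e-06


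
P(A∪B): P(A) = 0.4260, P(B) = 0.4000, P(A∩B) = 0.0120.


P(A∪B) = 0.4260 + 0.4000 - 0.0120
= 0.8260 - 0.0120
= 0.8140

P(A∪B) = 0.8140


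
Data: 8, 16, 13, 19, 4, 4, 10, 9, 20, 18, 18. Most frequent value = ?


Frequencies: 4:2, 8:1, 9:1, 10:1, 13:1, 16:1, 18:2, 19:1, 20:1
Max frequency = 2
Mode = 4, 18

Mode = 4, 18


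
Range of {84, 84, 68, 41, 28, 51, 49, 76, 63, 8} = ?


Max = 84, Min = 8
Range = 84 - 8 = 76

Range = 76


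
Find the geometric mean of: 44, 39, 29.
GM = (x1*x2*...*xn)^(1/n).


Product = 44 × 39 × 29 = 49764
GM = 49764^(1/3) = 36.7823

GM = 36.7823


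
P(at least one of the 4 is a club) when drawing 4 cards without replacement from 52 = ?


P(at least one) = 1 - P(none)
P(none) = (39/52) × (38/51) × (37/50) × (36/49) = 0.303818
P(at least one) = 1 - 0.303818 = 0.6962

P = 0.6962
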